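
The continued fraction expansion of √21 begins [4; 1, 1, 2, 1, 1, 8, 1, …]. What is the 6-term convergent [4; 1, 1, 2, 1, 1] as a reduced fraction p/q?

55/12

Build up convergents one term at a time:
a_0 = 4: 4/1
a_1 = 1: 5/1
a_2 = 1: 9/2
a_3 = 2: 23/5
a_4 = 1: 32/7
a_5 = 1: 55/12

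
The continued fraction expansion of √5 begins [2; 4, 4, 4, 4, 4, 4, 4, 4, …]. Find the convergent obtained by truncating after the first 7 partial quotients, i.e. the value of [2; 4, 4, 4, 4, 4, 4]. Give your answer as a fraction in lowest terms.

12238/5473

Collapse the nested fraction from the inside out:
Start with 4.
4 + 1/(4/1) = 4 + 1/4 = 17/4
4 + 1/(17/4) = 4 + 4/17 = 72/17
4 + 1/(72/17) = 4 + 17/72 = 305/72
4 + 1/(305/72) = 4 + 72/305 = 1292/305
4 + 1/(1292/305) = 4 + 305/1292 = 5473/1292
2 + 1/(5473/1292) = 2 + 1292/5473 = 12238/5473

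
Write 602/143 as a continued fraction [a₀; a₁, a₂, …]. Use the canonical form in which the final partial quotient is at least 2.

Apply division with remainder until the remainder is 0:
602 = 4·143 + 30, so a_0 = 4
143 = 4·30 + 23, so a_1 = 4
30 = 1·23 + 7, so a_2 = 1
23 = 3·7 + 2, so a_3 = 3
7 = 3·2 + 1, so a_4 = 3
2 = 2·1 + 0, so a_5 = 2

[4; 4, 1, 3, 3, 2]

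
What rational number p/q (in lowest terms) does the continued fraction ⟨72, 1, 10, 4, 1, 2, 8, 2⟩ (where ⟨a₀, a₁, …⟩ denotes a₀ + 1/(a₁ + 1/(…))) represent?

a_0 = 72: 72/1
a_1 = 1: 73/1
a_2 = 10: 802/11
a_3 = 4: 3281/45
a_4 = 1: 4083/56
a_5 = 2: 11447/157
a_6 = 8: 95659/1312
a_7 = 2: 202765/2781

202765/2781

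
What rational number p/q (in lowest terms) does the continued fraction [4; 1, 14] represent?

Starting at the tail and folding back:
Start with 14.
1 + 1/(14/1) = 1 + 1/14 = 15/14
4 + 1/(15/14) = 4 + 14/15 = 74/15

74/15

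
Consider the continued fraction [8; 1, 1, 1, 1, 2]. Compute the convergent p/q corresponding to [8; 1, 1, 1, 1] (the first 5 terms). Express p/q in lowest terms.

Use the convergent recurrence hₖ = aₖ·hₖ₋₁ + hₖ₋₂ (and likewise for the denominators kₖ):
a_0 = 8: 8/1
a_1 = 1: 9/1
a_2 = 1: 17/2
a_3 = 1: 26/3
a_4 = 1: 43/5

43/5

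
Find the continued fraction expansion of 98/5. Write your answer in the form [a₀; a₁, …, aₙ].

[19; 1, 1, 2]

98 = 19·5 + 3, so a_0 = 19
5 = 1·3 + 2, so a_1 = 1
3 = 1·2 + 1, so a_2 = 1
2 = 2·1 + 0, so a_3 = 2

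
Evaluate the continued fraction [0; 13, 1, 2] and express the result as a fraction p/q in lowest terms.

Start with 2.
1 + 1/(2/1) = 1 + 1/2 = 3/2
13 + 1/(3/2) = 13 + 2/3 = 41/3
0 + 1/(41/3) = 0 + 3/41 = 3/41

3/41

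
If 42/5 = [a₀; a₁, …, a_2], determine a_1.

2

42 ÷ 5 → quotient 8, remainder 2
5 ÷ 2 → quotient 2, remainder 1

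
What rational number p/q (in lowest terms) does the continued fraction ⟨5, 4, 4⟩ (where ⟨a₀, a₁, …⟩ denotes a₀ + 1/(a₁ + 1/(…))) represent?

Starting at the tail and folding back:
Start with 4.
4 + 1/(4/1) = 4 + 1/4 = 17/4
5 + 1/(17/4) = 5 + 4/17 = 89/17

89/17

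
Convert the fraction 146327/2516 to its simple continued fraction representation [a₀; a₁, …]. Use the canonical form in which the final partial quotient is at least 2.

[58; 6, 3, 3, 1, 2, 3, 3]

146327 ÷ 2516 → quotient 58, remainder 399
2516 ÷ 399 → quotient 6, remainder 122
399 ÷ 122 → quotient 3, remainder 33
122 ÷ 33 → quotient 3, remainder 23
33 ÷ 23 → quotient 1, remainder 10
23 ÷ 10 → quotient 2, remainder 3
10 ÷ 3 → quotient 3, remainder 1
3 ÷ 1 → quotient 3, remainder 0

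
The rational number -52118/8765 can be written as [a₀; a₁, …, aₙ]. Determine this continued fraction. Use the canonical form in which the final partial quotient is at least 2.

[-6; 18, 1, 1, 3, 13, 5]

-52118 ÷ 8765 → quotient -6, remainder 472
8765 ÷ 472 → quotient 18, remainder 269
472 ÷ 269 → quotient 1, remainder 203
269 ÷ 203 → quotient 1, remainder 66
203 ÷ 66 → quotient 3, remainder 5
66 ÷ 5 → quotient 13, remainder 1
5 ÷ 1 → quotient 5, remainder 0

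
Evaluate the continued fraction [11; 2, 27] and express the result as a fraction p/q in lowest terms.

Collapse the nested fraction from the inside out:
Start with 27.
2 + 1/(27/1) = 2 + 1/27 = 55/27
11 + 1/(55/27) = 11 + 27/55 = 632/55

632/55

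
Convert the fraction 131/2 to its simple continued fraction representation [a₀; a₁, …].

131 = 65·2 + 1, so a_0 = 65
2 = 2·1 + 0, so a_1 = 2

[65; 2]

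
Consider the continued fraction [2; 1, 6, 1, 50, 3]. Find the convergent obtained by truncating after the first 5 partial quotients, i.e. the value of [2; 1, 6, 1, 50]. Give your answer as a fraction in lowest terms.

1170/407

Collapse the nested fraction from the inside out:
Start with 50.
1 + 1/(50/1) = 1 + 1/50 = 51/50
6 + 1/(51/50) = 6 + 50/51 = 356/51
1 + 1/(356/51) = 1 + 51/356 = 407/356
2 + 1/(407/356) = 2 + 356/407 = 1170/407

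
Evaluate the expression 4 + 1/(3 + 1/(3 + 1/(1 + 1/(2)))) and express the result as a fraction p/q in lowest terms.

155/36

Work from the innermost term outward:
Start with 2.
1 + 1/(2/1) = 1 + 1/2 = 3/2
3 + 1/(3/2) = 3 + 2/3 = 11/3
3 + 1/(11/3) = 3 + 3/11 = 36/11
4 + 1/(36/11) = 4 + 11/36 = 155/36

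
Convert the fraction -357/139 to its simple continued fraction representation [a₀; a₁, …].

[-3; 2, 3, 6, 3]

Run the Euclidean algorithm, recording each quotient:
-357 ÷ 139 → quotient -3, remainder 60
139 ÷ 60 → quotient 2, remainder 19
60 ÷ 19 → quotient 3, remainder 3
19 ÷ 3 → quotient 6, remainder 1
3 ÷ 1 → quotient 3, remainder 0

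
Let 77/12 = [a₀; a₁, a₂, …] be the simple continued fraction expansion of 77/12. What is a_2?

2

Run the Euclidean algorithm, recording each quotient:
77 ÷ 12 → quotient 6, remainder 5
12 ÷ 5 → quotient 2, remainder 2
5 ÷ 2 → quotient 2, remainder 1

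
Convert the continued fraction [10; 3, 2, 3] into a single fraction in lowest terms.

247/24

Start with 3.
2 + 1/(3/1) = 2 + 1/3 = 7/3
3 + 1/(7/3) = 3 + 3/7 = 24/7
10 + 1/(24/7) = 10 + 7/24 = 247/24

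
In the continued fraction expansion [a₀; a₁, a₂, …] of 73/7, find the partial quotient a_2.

73 = 10·7 + 3, so a_0 = 10
7 = 2·3 + 1, so a_1 = 2
3 = 3·1 + 0, so a_2 = 3

3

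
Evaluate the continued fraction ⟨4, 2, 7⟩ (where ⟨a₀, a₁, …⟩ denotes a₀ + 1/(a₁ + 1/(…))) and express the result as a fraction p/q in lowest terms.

Compute successive convergents:
a_0 = 4: 4/1
a_1 = 2: 9/2
a_2 = 7: 67/15

67/15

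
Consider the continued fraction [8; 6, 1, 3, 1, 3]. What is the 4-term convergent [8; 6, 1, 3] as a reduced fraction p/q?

220/27

Start with 3.
1 + 1/(3/1) = 1 + 1/3 = 4/3
6 + 1/(4/3) = 6 + 3/4 = 27/4
8 + 1/(27/4) = 8 + 4/27 = 220/27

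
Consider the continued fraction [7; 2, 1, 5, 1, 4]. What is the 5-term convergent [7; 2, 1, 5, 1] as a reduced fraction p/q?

Start with 1.
5 + 1/(1/1) = 5 + 1/1 = 6/1
1 + 1/(6/1) = 1 + 1/6 = 7/6
2 + 1/(7/6) = 2 + 6/7 = 20/7
7 + 1/(20/7) = 7 + 7/20 = 147/20

147/20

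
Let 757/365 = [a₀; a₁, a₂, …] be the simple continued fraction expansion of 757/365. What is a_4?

Repeatedly divide and take the remainder:
757 = 2·365 + 27, so a_0 = 2
365 = 13·27 + 14, so a_1 = 13
27 = 1·14 + 13, so a_2 = 1
14 = 1·13 + 1, so a_3 = 1
13 = 13·1 + 0, so a_4 = 13

13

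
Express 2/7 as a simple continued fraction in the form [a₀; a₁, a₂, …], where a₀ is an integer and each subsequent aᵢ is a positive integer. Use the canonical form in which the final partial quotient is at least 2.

Repeatedly divide and take the remainder:
2 = 0·7 + 2, so a_0 = 0
7 = 3·2 + 1, so a_1 = 3
2 = 2·1 + 0, so a_2 = 2

[0; 3, 2]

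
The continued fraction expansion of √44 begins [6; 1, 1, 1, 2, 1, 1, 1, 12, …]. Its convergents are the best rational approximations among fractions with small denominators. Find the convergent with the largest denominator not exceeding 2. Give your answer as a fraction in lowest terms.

List convergents until the denominator exceeds the bound:
a_0 = 6: 6/1  (≤ bound)
a_1 = 1: 7/1  (≤ bound)
a_2 = 1: 13/2  (≤ bound)
a_3 = 1: 20/3  (> 2, stop)

13/2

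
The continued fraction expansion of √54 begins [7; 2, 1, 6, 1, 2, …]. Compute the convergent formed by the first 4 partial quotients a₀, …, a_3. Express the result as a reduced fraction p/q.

a_0 = 7: 7/1
a_1 = 2: 15/2
a_2 = 1: 22/3
a_3 = 6: 147/20

147/20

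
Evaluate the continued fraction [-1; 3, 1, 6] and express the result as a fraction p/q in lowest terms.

-20/27

Start with 6.
1 + 1/(6/1) = 1 + 1/6 = 7/6
3 + 1/(7/6) = 3 + 6/7 = 27/7
-1 + 1/(27/7) = -1 + 7/27 = -20/27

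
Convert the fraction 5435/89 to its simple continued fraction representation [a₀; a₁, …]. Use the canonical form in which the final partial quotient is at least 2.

Repeatedly divide and take the remainder:
5435 = 61·89 + 6, so a_0 = 61
89 = 14·6 + 5, so a_1 = 14
6 = 1·5 + 1, so a_2 = 1
5 = 5·1 + 0, so a_3 = 5

[61; 14, 1, 5]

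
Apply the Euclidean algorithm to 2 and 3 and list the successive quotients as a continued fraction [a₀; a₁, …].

[0; 1, 2]

⌊2/3⌋ = 0, remainder 2
⌊3/2⌋ = 1, remainder 1
⌊2/1⌋ = 2, remainder 0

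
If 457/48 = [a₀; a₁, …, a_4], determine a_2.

1

Apply division with remainder until the remainder is 0:
457 = 9·48 + 25, so a_0 = 9
48 = 1·25 + 23, so a_1 = 1
25 = 1·23 + 2, so a_2 = 1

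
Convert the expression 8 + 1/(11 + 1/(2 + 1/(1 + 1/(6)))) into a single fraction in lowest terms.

a_0 = 8: 8/1
a_1 = 11: 89/11
a_2 = 2: 186/23
a_3 = 1: 275/34
a_4 = 6: 1836/227

1836/227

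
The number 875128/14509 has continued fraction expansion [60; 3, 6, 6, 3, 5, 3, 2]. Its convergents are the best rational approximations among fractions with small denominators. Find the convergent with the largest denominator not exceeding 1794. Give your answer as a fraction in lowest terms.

a_0 = 60: 60/1  (≤ bound)
a_1 = 3: 181/3  (≤ bound)
a_2 = 6: 1146/19  (≤ bound)
a_3 = 6: 7057/117  (≤ bound)
a_4 = 3: 22317/370  (≤ bound)
a_5 = 5: 118642/1967  (> 1794, stop)

22317/370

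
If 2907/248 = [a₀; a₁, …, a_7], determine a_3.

1

2907 = 11·248 + 179, so a_0 = 11
248 = 1·179 + 69, so a_1 = 1
179 = 2·69 + 41, so a_2 = 2
69 = 1·41 + 28, so a_3 = 1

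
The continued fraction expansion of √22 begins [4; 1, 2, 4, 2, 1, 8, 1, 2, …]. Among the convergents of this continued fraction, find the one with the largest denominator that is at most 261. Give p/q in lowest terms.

197/42

a_0 = 4: 4/1  (≤ bound)
a_1 = 1: 5/1  (≤ bound)
a_2 = 2: 14/3  (≤ bound)
a_3 = 4: 61/13  (≤ bound)
a_4 = 2: 136/29  (≤ bound)
a_5 = 1: 197/42  (≤ bound)
a_6 = 8: 1712/365  (> 261, stop)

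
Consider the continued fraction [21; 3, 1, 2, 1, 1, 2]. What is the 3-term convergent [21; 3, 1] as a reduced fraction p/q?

a_0 = 21: 21/1
a_1 = 3: 64/3
a_2 = 1: 85/4

85/4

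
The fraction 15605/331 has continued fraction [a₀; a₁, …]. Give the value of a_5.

15605 ÷ 331 → quotient 47, remainder 48
331 ÷ 48 → quotient 6, remainder 43
48 ÷ 43 → quotient 1, remainder 5
43 ÷ 5 → quotient 8, remainder 3
5 ÷ 3 → quotient 1, remainder 2
3 ÷ 2 → quotient 1, remainder 1

1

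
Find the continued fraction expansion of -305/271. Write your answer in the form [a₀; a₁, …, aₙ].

[-2; 1, 6, 1, 33]

-305 ÷ 271 → quotient -2, remainder 237
271 ÷ 237 → quotient 1, remainder 34
237 ÷ 34 → quotient 6, remainder 33
34 ÷ 33 → quotient 1, remainder 1
33 ÷ 1 → quotient 33, remainder 0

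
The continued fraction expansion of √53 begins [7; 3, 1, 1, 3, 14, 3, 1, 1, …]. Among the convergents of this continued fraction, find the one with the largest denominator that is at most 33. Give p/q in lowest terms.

182/25

a_0 = 7: 7/1  (≤ bound)
a_1 = 3: 22/3  (≤ bound)
a_2 = 1: 29/4  (≤ bound)
a_3 = 1: 51/7  (≤ bound)
a_4 = 3: 182/25  (≤ bound)
a_5 = 14: 2599/357  (> 33, stop)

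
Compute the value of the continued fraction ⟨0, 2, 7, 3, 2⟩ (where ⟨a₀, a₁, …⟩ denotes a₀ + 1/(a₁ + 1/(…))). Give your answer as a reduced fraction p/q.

51/109

Work from the innermost term outward:
Start with 2.
3 + 1/(2/1) = 3 + 1/2 = 7/2
7 + 1/(7/2) = 7 + 2/7 = 51/7
2 + 1/(51/7) = 2 + 7/51 = 109/51
0 + 1/(109/51) = 0 + 51/109 = 51/109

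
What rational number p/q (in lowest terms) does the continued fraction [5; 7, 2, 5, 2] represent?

Start with 2.
5 + 1/(2/1) = 5 + 1/2 = 11/2
2 + 1/(11/2) = 2 + 2/11 = 24/11
7 + 1/(24/11) = 7 + 11/24 = 179/24
5 + 1/(179/24) = 5 + 24/179 = 919/179

919/179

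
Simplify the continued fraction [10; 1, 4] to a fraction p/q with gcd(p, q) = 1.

Starting at the tail and folding back:
Start with 4.
1 + 1/(4/1) = 1 + 1/4 = 5/4
10 + 1/(5/4) = 10 + 4/5 = 54/5

54/5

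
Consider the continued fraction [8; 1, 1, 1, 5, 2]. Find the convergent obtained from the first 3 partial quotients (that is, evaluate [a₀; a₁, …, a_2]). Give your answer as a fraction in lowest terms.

17/2

a_0 = 8: 8/1
a_1 = 1: 9/1
a_2 = 1: 17/2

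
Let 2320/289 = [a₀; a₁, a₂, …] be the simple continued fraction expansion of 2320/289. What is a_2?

Apply division with remainder until the remainder is 0:
⌊2320/289⌋ = 8, remainder 8
⌊289/8⌋ = 36, remainder 1
⌊8/1⌋ = 8, remainder 0

8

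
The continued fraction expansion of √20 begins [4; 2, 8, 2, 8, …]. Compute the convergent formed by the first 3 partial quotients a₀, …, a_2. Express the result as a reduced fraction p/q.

76/17

a_0 = 4: 4/1
a_1 = 2: 9/2
a_2 = 8: 76/17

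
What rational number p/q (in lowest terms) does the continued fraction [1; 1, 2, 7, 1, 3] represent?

Start with 3.
1 + 1/(3/1) = 1 + 1/3 = 4/3
7 + 1/(4/3) = 7 + 3/4 = 31/4
2 + 1/(31/4) = 2 + 4/31 = 66/31
1 + 1/(66/31) = 1 + 31/66 = 97/66
1 + 1/(97/66) = 1 + 66/97 = 163/97

163/97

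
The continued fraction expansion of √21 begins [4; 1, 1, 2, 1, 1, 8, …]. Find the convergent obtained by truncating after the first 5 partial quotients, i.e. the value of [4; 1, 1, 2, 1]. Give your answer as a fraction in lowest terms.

Start with 1.
2 + 1/(1/1) = 2 + 1/1 = 3/1
1 + 1/(3/1) = 1 + 1/3 = 4/3
1 + 1/(4/3) = 1 + 3/4 = 7/4
4 + 1/(7/4) = 4 + 4/7 = 32/7

32/7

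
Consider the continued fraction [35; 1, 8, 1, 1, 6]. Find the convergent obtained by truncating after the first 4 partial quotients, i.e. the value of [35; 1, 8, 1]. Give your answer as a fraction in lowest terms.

Compute successive convergents:
a_0 = 35: 35/1
a_1 = 1: 36/1
a_2 = 8: 323/9
a_3 = 1: 359/10

359/10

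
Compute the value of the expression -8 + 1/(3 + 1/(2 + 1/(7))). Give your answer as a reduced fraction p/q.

-401/52

Starting at the tail and folding back:
Start with 7.
2 + 1/(7/1) = 2 + 1/7 = 15/7
3 + 1/(15/7) = 3 + 7/15 = 52/15
-8 + 1/(52/15) = -8 + 15/52 = -401/52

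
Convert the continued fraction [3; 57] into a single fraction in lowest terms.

172/57

Start with 57.
3 + 1/(57/1) = 3 + 1/57 = 172/57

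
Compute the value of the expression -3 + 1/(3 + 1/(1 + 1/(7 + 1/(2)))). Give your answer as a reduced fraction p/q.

-181/66

Build up convergents one term at a time:
a_0 = -3: -3/1
a_1 = 3: -8/3
a_2 = 1: -11/4
a_3 = 7: -85/31
a_4 = 2: -181/66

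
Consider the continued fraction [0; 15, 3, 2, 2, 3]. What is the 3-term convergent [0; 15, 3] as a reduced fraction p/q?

3/46

Start with 3.
15 + 1/(3/1) = 15 + 1/3 = 46/3
0 + 1/(46/3) = 0 + 3/46 = 3/46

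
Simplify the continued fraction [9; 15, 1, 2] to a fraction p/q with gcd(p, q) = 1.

426/47

Collapse the nested fraction from the inside out:
Start with 2.
1 + 1/(2/1) = 1 + 1/2 = 3/2
15 + 1/(3/2) = 15 + 2/3 = 47/3
9 + 1/(47/3) = 9 + 3/47 = 426/47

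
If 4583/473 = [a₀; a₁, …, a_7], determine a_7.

⌊4583/473⌋ = 9, remainder 326
⌊473/326⌋ = 1, remainder 147
⌊326/147⌋ = 2, remainder 32
⌊147/32⌋ = 4, remainder 19
⌊32/19⌋ = 1, remainder 13
⌊19/13⌋ = 1, remainder 6
⌊13/6⌋ = 2, remainder 1
⌊6/1⌋ = 6, remainder 0

6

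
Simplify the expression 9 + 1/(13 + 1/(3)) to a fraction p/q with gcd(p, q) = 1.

Start with 3.
13 + 1/(3/1) = 13 + 1/3 = 40/3
9 + 1/(40/3) = 9 + 3/40 = 363/40

363/40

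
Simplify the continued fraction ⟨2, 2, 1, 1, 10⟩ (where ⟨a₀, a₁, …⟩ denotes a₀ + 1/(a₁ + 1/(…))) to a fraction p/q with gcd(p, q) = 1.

127/53

Start with 10.
1 + 1/(10/1) = 1 + 1/10 = 11/10
1 + 1/(11/10) = 1 + 10/11 = 21/11
2 + 1/(21/11) = 2 + 11/21 = 53/21
2 + 1/(53/21) = 2 + 21/53 = 127/53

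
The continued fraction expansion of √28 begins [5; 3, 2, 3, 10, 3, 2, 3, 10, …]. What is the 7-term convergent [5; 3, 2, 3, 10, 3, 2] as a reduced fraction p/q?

9403/1777

Start with 2.
3 + 1/(2/1) = 3 + 1/2 = 7/2
10 + 1/(7/2) = 10 + 2/7 = 72/7
3 + 1/(72/7) = 3 + 7/72 = 223/72
2 + 1/(223/72) = 2 + 72/223 = 518/223
3 + 1/(518/223) = 3 + 223/518 = 1777/518
5 + 1/(1777/518) = 5 + 518/1777 = 9403/1777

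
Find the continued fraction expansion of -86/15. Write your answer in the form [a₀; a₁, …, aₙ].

[-6; 3, 1, 3]

-86 = -6·15 + 4, so a_0 = -6
15 = 3·4 + 3, so a_1 = 3
4 = 1·3 + 1, so a_2 = 1
3 = 3·1 + 0, so a_3 = 3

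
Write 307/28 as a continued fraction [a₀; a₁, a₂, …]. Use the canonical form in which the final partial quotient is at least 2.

[10; 1, 27]

Run the Euclidean algorithm, recording each quotient:
⌊307/28⌋ = 10, remainder 27
⌊28/27⌋ = 1, remainder 1
⌊27/1⌋ = 27, remainder 0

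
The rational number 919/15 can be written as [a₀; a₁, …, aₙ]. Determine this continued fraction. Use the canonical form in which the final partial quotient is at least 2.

[61; 3, 1, 3]

Run the Euclidean algorithm, recording each quotient:
⌊919/15⌋ = 61, remainder 4
⌊15/4⌋ = 3, remainder 3
⌊4/3⌋ = 1, remainder 1
⌊3/1⌋ = 3, remainder 0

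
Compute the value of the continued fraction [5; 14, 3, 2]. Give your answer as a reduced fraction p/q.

507/100

a_0 = 5: 5/1
a_1 = 14: 71/14
a_2 = 3: 218/43
a_3 = 2: 507/100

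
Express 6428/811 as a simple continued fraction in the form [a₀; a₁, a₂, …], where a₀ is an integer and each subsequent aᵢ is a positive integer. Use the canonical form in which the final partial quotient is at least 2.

⌊6428/811⌋ = 7, remainder 751
⌊811/751⌋ = 1, remainder 60
⌊751/60⌋ = 12, remainder 31
⌊60/31⌋ = 1, remainder 29
⌊31/29⌋ = 1, remainder 2
⌊29/2⌋ = 14, remainder 1
⌊2/1⌋ = 2, remainder 0

[7; 1, 12, 1, 1, 14, 2]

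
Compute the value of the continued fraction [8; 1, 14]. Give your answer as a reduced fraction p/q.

134/15

Start with 14.
1 + 1/(14/1) = 1 + 1/14 = 15/14
8 + 1/(15/14) = 8 + 14/15 = 134/15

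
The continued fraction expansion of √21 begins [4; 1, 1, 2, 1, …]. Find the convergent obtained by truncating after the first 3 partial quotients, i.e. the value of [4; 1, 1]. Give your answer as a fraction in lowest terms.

9/2

Build up convergents one term at a time:
a_0 = 4: 4/1
a_1 = 1: 5/1
a_2 = 1: 9/2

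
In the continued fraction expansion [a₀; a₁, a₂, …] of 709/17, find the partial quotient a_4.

2

Run the Euclidean algorithm, recording each quotient:
⌊709/17⌋ = 41, remainder 12
⌊17/12⌋ = 1, remainder 5
⌊12/5⌋ = 2, remainder 2
⌊5/2⌋ = 2, remainder 1
⌊2/1⌋ = 2, remainder 0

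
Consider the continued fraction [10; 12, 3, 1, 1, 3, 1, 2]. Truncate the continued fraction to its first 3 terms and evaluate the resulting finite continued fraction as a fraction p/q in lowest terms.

Start with 3.
12 + 1/(3/1) = 12 + 1/3 = 37/3
10 + 1/(37/3) = 10 + 3/37 = 373/37

373/37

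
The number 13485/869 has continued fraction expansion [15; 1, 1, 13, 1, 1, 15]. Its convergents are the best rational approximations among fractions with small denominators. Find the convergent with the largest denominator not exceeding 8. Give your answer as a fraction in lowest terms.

a_0 = 15: 15/1  (≤ bound)
a_1 = 1: 16/1  (≤ bound)
a_2 = 1: 31/2  (≤ bound)
a_3 = 13: 419/27  (> 8, stop)

31/2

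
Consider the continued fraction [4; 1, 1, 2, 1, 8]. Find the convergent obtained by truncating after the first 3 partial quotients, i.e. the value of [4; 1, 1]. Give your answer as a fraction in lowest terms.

a_0 = 4: 4/1
a_1 = 1: 5/1
a_2 = 1: 9/2

9/2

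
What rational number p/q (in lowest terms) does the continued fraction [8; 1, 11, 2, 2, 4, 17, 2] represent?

86331/9679

a_0 = 8: 8/1
a_1 = 1: 9/1
a_2 = 11: 107/12
a_3 = 2: 223/25
a_4 = 2: 553/62
a_5 = 4: 2435/273
a_6 = 17: 41948/4703
a_7 = 2: 86331/9679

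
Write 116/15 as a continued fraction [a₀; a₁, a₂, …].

Repeatedly divide and take the remainder:
116 ÷ 15 → quotient 7, remainder 11
15 ÷ 11 → quotient 1, remainder 4
11 ÷ 4 → quotient 2, remainder 3
4 ÷ 3 → quotient 1, remainder 1
3 ÷ 1 → quotient 3, remainder 0

[7; 1, 2, 1, 3]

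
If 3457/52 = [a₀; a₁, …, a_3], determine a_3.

3457 = 66·52 + 25, so a_0 = 66
52 = 2·25 + 2, so a_1 = 2
25 = 12·2 + 1, so a_2 = 12
2 = 2·1 + 0, so a_3 = 2

2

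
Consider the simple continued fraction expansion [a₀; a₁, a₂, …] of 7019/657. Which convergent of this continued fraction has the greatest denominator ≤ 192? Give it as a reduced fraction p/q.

List convergents until the denominator exceeds the bound:
a_0 = 10: 10/1  (≤ bound)
a_1 = 1: 11/1  (≤ bound)
a_2 = 2: 32/3  (≤ bound)
a_3 = 6: 203/19  (≤ bound)
a_4 = 3: 641/60  (≤ bound)
a_5 = 3: 2126/199  (> 192, stop)

641/60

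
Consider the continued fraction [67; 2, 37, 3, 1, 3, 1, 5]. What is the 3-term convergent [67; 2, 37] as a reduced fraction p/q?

a_0 = 67: 67/1
a_1 = 2: 135/2
a_2 = 37: 5062/75

5062/75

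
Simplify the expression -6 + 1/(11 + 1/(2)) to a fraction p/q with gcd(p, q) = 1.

a_0 = -6: -6/1
a_1 = 11: -65/11
a_2 = 2: -136/23

-136/23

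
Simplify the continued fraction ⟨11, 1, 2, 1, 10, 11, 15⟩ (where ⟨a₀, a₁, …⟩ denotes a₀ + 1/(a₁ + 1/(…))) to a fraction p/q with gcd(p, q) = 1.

Start with 15.
11 + 1/(15/1) = 11 + 1/15 = 166/15
10 + 1/(166/15) = 10 + 15/166 = 1675/166
1 + 1/(1675/166) = 1 + 166/1675 = 1841/1675
2 + 1/(1841/1675) = 2 + 1675/1841 = 5357/1841
1 + 1/(5357/1841) = 1 + 1841/5357 = 7198/5357
11 + 1/(7198/5357) = 11 + 5357/7198 = 84535/7198

84535/7198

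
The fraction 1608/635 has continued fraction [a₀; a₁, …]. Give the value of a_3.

7

1608 ÷ 635 → quotient 2, remainder 338
635 ÷ 338 → quotient 1, remainder 297
338 ÷ 297 → quotient 1, remainder 41
297 ÷ 41 → quotient 7, remainder 10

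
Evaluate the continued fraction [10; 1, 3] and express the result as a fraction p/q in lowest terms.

43/4

a_0 = 10: 10/1
a_1 = 1: 11/1
a_2 = 3: 43/4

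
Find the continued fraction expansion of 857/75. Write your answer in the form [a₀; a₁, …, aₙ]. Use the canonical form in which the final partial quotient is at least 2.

857 ÷ 75 → quotient 11, remainder 32
75 ÷ 32 → quotient 2, remainder 11
32 ÷ 11 → quotient 2, remainder 10
11 ÷ 10 → quotient 1, remainder 1
10 ÷ 1 → quotient 10, remainder 0

[11; 2, 2, 1, 10]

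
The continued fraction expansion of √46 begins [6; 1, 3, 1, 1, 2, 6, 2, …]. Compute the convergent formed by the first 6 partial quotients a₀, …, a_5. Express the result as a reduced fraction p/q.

Work from the innermost term outward:
Start with 2.
1 + 1/(2/1) = 1 + 1/2 = 3/2
1 + 1/(3/2) = 1 + 2/3 = 5/3
3 + 1/(5/3) = 3 + 3/5 = 18/5
1 + 1/(18/5) = 1 + 5/18 = 23/18
6 + 1/(23/18) = 6 + 18/23 = 156/23

156/23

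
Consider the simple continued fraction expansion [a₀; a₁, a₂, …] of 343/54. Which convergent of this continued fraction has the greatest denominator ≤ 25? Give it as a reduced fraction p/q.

a_0 = 6: 6/1  (≤ bound)
a_1 = 2: 13/2  (≤ bound)
a_2 = 1: 19/3  (≤ bound)
a_3 = 5: 108/17  (≤ bound)
a_4 = 3: 343/54  (> 25, stop)

108/17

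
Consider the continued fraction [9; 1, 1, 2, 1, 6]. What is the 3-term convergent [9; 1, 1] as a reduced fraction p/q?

Collapse the nested fraction from the inside out:
Start with 1.
1 + 1/(1/1) = 1 + 1/1 = 2/1
9 + 1/(2/1) = 9 + 1/2 = 19/2

19/2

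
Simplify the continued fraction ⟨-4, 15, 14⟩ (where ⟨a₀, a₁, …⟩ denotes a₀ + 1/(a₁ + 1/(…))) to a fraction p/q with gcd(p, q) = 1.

-830/211

Start with 14.
15 + 1/(14/1) = 15 + 1/14 = 211/14
-4 + 1/(211/14) = -4 + 14/211 = -830/211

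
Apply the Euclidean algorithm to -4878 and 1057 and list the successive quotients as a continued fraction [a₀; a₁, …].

[-5; 2, 1, 1, 2, 13, 6]

Run the Euclidean algorithm, recording each quotient:
-4878 = -5·1057 + 407, so a_0 = -5
1057 = 2·407 + 243, so a_1 = 2
407 = 1·243 + 164, so a_2 = 1
243 = 1·164 + 79, so a_3 = 1
164 = 2·79 + 6, so a_4 = 2
79 = 13·6 + 1, so a_5 = 13
6 = 6·1 + 0, so a_6 = 6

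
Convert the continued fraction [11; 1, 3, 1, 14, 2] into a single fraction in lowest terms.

1805/153

Starting at the tail and folding back:
Start with 2.
14 + 1/(2/1) = 14 + 1/2 = 29/2
1 + 1/(29/2) = 1 + 2/29 = 31/29
3 + 1/(31/29) = 3 + 29/31 = 122/31
1 + 1/(122/31) = 1 + 31/122 = 153/122
11 + 1/(153/122) = 11 + 122/153 = 1805/153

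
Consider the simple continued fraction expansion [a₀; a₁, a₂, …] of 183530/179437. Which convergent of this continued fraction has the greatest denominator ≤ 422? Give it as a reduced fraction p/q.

269/263

List convergents until the denominator exceeds the bound:
a_0 = 1: 1/1  (≤ bound)
a_1 = 43: 44/43  (≤ bound)
a_2 = 1: 45/44  (≤ bound)
a_3 = 5: 269/263  (≤ bound)
a_4 = 4: 1121/1096  (> 422, stop)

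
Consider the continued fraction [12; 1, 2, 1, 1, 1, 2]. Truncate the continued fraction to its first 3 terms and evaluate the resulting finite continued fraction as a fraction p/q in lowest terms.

38/3

Start with 2.
1 + 1/(2/1) = 1 + 1/2 = 3/2
12 + 1/(3/2) = 12 + 2/3 = 38/3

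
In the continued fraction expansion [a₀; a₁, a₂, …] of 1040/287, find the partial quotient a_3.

1040 = 3·287 + 179, so a_0 = 3
287 = 1·179 + 108, so a_1 = 1
179 = 1·108 + 71, so a_2 = 1
108 = 1·71 + 37, so a_3 = 1

1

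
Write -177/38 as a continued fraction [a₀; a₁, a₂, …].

Run the Euclidean algorithm, recording each quotient:
-177 ÷ 38 → quotient -5, remainder 13
38 ÷ 13 → quotient 2, remainder 12
13 ÷ 12 → quotient 1, remainder 1
12 ÷ 1 → quotient 12, remainder 0

[-5; 2, 1, 12]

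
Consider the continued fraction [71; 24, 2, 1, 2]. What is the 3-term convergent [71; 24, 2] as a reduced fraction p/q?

a_0 = 71: 71/1
a_1 = 24: 1705/24
a_2 = 2: 3481/49

3481/49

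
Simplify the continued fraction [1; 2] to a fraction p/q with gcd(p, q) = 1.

Start with 2.
1 + 1/(2/1) = 1 + 1/2 = 3/2

3/2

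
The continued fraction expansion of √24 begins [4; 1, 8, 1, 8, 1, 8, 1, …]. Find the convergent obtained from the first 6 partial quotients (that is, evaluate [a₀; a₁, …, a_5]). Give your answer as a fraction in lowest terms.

Compute successive convergents:
a_0 = 4: 4/1
a_1 = 1: 5/1
a_2 = 8: 44/9
a_3 = 1: 49/10
a_4 = 8: 436/89
a_5 = 1: 485/99

485/99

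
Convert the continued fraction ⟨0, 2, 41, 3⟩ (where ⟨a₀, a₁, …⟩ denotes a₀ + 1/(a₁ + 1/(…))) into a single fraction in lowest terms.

a_0 = 0: 0/1
a_1 = 2: 1/2
a_2 = 41: 41/83
a_3 = 3: 124/251

124/251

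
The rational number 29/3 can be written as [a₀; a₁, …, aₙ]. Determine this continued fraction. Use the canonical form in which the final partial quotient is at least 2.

[9; 1, 2]

29 ÷ 3 → quotient 9, remainder 2
3 ÷ 2 → quotient 1, remainder 1
2 ÷ 1 → quotient 2, remainder 0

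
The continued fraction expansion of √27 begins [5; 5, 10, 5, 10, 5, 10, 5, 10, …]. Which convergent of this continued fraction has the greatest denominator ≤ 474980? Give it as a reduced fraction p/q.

716035/137801

a_0 = 5: 5/1  (≤ bound)
a_1 = 5: 26/5  (≤ bound)
a_2 = 10: 265/51  (≤ bound)
a_3 = 5: 1351/260  (≤ bound)
a_4 = 10: 13775/2651  (≤ bound)
a_5 = 5: 70226/13515  (≤ bound)
a_6 = 10: 716035/137801  (≤ bound)
a_7 = 5: 3650401/702520  (> 474980, stop)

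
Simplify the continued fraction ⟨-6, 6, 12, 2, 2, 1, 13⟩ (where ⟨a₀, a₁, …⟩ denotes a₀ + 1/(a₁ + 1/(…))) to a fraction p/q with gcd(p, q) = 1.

-42331/7254

Use the convergent recurrence hₖ = aₖ·hₖ₋₁ + hₖ₋₂ (and likewise for the denominators kₖ):
a_0 = -6: -6/1
a_1 = 6: -35/6
a_2 = 12: -426/73
a_3 = 2: -887/152
a_4 = 2: -2200/377
a_5 = 1: -3087/529
a_6 = 13: -42331/7254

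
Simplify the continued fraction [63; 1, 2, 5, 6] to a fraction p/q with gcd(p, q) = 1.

Start with 6.
5 + 1/(6/1) = 5 + 1/6 = 31/6
2 + 1/(31/6) = 2 + 6/31 = 68/31
1 + 1/(68/31) = 1 + 31/68 = 99/68
63 + 1/(99/68) = 63 + 68/99 = 6305/99

6305/99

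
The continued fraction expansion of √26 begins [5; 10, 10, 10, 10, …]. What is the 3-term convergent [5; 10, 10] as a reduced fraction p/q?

Build up convergents one term at a time:
a_0 = 5: 5/1
a_1 = 10: 51/10
a_2 = 10: 515/101

515/101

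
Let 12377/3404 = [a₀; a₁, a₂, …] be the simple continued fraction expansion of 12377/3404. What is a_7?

Repeatedly divide and take the remainder:
12377 ÷ 3404 → quotient 3, remainder 2165
3404 ÷ 2165 → quotient 1, remainder 1239
2165 ÷ 1239 → quotient 1, remainder 926
1239 ÷ 926 → quotient 1, remainder 313
926 ÷ 313 → quotient 2, remainder 300
313 ÷ 300 → quotient 1, remainder 13
300 ÷ 13 → quotient 23, remainder 1
13 ÷ 1 → quotient 13, remainder 0

13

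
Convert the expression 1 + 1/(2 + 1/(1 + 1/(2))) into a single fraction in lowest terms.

Start with 2.
1 + 1/(2/1) = 1 + 1/2 = 3/2
2 + 1/(3/2) = 2 + 2/3 = 8/3
1 + 1/(8/3) = 1 + 3/8 = 11/8

11/8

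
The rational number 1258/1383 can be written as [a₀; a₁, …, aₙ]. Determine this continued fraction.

⌊1258/1383⌋ = 0, remainder 1258
⌊1383/1258⌋ = 1, remainder 125
⌊1258/125⌋ = 10, remainder 8
⌊125/8⌋ = 15, remainder 5
⌊8/5⌋ = 1, remainder 3
⌊5/3⌋ = 1, remainder 2
⌊3/2⌋ = 1, remainder 1
⌊2/1⌋ = 2, remainder 0

[0; 1, 10, 15, 1, 1, 1, 2]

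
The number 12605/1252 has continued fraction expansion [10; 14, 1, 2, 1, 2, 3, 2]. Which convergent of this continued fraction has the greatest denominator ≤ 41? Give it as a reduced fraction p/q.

151/15

a_0 = 10: 10/1  (≤ bound)
a_1 = 14: 141/14  (≤ bound)
a_2 = 1: 151/15  (≤ bound)
a_3 = 2: 443/44  (> 41, stop)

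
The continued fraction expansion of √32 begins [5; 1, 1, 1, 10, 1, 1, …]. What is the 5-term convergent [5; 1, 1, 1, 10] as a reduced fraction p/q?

181/32

Work from the innermost term outward:
Start with 10.
1 + 1/(10/1) = 1 + 1/10 = 11/10
1 + 1/(11/10) = 1 + 10/11 = 21/11
1 + 1/(21/11) = 1 + 11/21 = 32/21
5 + 1/(32/21) = 5 + 21/32 = 181/32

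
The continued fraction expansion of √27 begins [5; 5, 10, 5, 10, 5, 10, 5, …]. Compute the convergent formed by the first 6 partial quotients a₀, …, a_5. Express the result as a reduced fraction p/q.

Start with 5.
10 + 1/(5/1) = 10 + 1/5 = 51/5
5 + 1/(51/5) = 5 + 5/51 = 260/51
10 + 1/(260/51) = 10 + 51/260 = 2651/260
5 + 1/(2651/260) = 5 + 260/2651 = 13515/2651
5 + 1/(13515/2651) = 5 + 2651/13515 = 70226/13515

70226/13515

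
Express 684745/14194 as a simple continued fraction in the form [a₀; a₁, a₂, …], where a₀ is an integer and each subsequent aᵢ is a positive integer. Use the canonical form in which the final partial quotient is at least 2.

684745 ÷ 14194 → quotient 48, remainder 3433
14194 ÷ 3433 → quotient 4, remainder 462
3433 ÷ 462 → quotient 7, remainder 199
462 ÷ 199 → quotient 2, remainder 64
199 ÷ 64 → quotient 3, remainder 7
64 ÷ 7 → quotient 9, remainder 1
7 ÷ 1 → quotient 7, remainder 0

[48; 4, 7, 2, 3, 9, 7]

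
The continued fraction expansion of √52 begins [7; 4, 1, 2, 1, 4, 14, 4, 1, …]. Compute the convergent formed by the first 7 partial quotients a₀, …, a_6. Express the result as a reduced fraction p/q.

Use the convergent recurrence hₖ = aₖ·hₖ₋₁ + hₖ₋₂ (and likewise for the denominators kₖ):
a_0 = 7: 7/1
a_1 = 4: 29/4
a_2 = 1: 36/5
a_3 = 2: 101/14
a_4 = 1: 137/19
a_5 = 4: 649/90
a_6 = 14: 9223/1279

9223/1279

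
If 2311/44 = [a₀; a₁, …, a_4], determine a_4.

2

⌊2311/44⌋ = 52, remainder 23
⌊44/23⌋ = 1, remainder 21
⌊23/21⌋ = 1, remainder 2
⌊21/2⌋ = 10, remainder 1
⌊2/1⌋ = 2, remainder 0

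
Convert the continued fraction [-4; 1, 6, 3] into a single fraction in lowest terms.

Start with 3.
6 + 1/(3/1) = 6 + 1/3 = 19/3
1 + 1/(19/3) = 1 + 3/19 = 22/19
-4 + 1/(22/19) = -4 + 19/22 = -69/22

-69/22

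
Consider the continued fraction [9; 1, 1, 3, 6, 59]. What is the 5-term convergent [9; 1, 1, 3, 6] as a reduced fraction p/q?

Compute successive convergents:
a_0 = 9: 9/1
a_1 = 1: 10/1
a_2 = 1: 19/2
a_3 = 3: 67/7
a_4 = 6: 421/44

421/44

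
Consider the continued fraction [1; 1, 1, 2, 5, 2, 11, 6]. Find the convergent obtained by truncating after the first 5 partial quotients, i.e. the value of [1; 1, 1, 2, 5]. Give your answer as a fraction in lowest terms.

43/27

Start with 5.
2 + 1/(5/1) = 2 + 1/5 = 11/5
1 + 1/(11/5) = 1 + 5/11 = 16/11
1 + 1/(16/11) = 1 + 11/16 = 27/16
1 + 1/(27/16) = 1 + 16/27 = 43/27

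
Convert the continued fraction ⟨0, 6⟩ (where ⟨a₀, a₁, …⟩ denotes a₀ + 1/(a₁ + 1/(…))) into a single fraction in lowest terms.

Collapse the nested fraction from the inside out:
Start with 6.
0 + 1/(6/1) = 0 + 1/6 = 1/6

1/6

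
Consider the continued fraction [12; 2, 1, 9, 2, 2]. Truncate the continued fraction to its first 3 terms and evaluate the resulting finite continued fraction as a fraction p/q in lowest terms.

a_0 = 12: 12/1
a_1 = 2: 25/2
a_2 = 1: 37/3

37/3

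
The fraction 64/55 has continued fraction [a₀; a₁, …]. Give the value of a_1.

6

Repeatedly divide and take the remainder:
64 = 1·55 + 9, so a_0 = 1
55 = 6·9 + 1, so a_1 = 6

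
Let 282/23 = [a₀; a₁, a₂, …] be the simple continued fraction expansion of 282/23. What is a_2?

Run the Euclidean algorithm, recording each quotient:
282 ÷ 23 → quotient 12, remainder 6
23 ÷ 6 → quotient 3, remainder 5
6 ÷ 5 → quotient 1, remainder 1

1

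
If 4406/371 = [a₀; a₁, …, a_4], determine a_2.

Apply division with remainder until the remainder is 0:
4406 = 11·371 + 325, so a_0 = 11
371 = 1·325 + 46, so a_1 = 1
325 = 7·46 + 3, so a_2 = 7

7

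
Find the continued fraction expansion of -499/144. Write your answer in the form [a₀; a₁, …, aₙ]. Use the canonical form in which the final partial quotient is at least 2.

⌊-499/144⌋ = -4, remainder 77
⌊144/77⌋ = 1, remainder 67
⌊77/67⌋ = 1, remainder 10
⌊67/10⌋ = 6, remainder 7
⌊10/7⌋ = 1, remainder 3
⌊7/3⌋ = 2, remainder 1
⌊3/1⌋ = 3, remainder 0

[-4; 1, 1, 6, 1, 2, 3]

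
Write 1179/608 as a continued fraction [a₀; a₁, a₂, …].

Apply division with remainder until the remainder is 0:
⌊1179/608⌋ = 1, remainder 571
⌊608/571⌋ = 1, remainder 37
⌊571/37⌋ = 15, remainder 16
⌊37/16⌋ = 2, remainder 5
⌊16/5⌋ = 3, remainder 1
⌊5/1⌋ = 5, remainder 0

[1; 1, 15, 2, 3, 5]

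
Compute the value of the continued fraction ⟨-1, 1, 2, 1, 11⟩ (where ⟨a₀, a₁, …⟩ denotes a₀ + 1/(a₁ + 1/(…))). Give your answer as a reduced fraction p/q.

a_0 = -1: -1/1
a_1 = 1: 0/1
a_2 = 2: -1/3
a_3 = 1: -1/4
a_4 = 11: -12/47

-12/47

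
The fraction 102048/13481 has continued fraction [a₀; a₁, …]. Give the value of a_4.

11

102048 ÷ 13481 → quotient 7, remainder 7681
13481 ÷ 7681 → quotient 1, remainder 5800
7681 ÷ 5800 → quotient 1, remainder 1881
5800 ÷ 1881 → quotient 3, remainder 157
1881 ÷ 157 → quotient 11, remainder 154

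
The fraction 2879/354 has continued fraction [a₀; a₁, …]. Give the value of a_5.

2879 ÷ 354 → quotient 8, remainder 47
354 ÷ 47 → quotient 7, remainder 25
47 ÷ 25 → quotient 1, remainder 22
25 ÷ 22 → quotient 1, remainder 3
22 ÷ 3 → quotient 7, remainder 1
3 ÷ 1 → quotient 3, remainder 0

3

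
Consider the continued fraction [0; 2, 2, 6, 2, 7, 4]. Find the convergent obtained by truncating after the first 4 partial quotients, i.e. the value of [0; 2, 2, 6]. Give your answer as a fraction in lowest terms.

13/32

Work from the innermost term outward:
Start with 6.
2 + 1/(6/1) = 2 + 1/6 = 13/6
2 + 1/(13/6) = 2 + 6/13 = 32/13
0 + 1/(32/13) = 0 + 13/32 = 13/32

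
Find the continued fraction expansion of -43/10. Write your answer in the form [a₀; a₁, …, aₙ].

[-5; 1, 2, 3]

-43 ÷ 10 → quotient -5, remainder 7
10 ÷ 7 → quotient 1, remainder 3
7 ÷ 3 → quotient 2, remainder 1
3 ÷ 1 → quotient 3, remainder 0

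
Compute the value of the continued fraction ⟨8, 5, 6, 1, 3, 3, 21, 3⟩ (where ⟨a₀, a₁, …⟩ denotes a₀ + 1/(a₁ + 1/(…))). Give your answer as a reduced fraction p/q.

Use the convergent recurrence hₖ = aₖ·hₖ₋₁ + hₖ₋₂ (and likewise for the denominators kₖ):
a_0 = 8: 8/1
a_1 = 5: 41/5
a_2 = 6: 254/31
a_3 = 1: 295/36
a_4 = 3: 1139/139
a_5 = 3: 3712/453
a_6 = 21: 79091/9652
a_7 = 3: 240985/29409

240985/29409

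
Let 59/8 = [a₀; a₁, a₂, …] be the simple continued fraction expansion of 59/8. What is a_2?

1

59 ÷ 8 → quotient 7, remainder 3
8 ÷ 3 → quotient 2, remainder 2
3 ÷ 2 → quotient 1, remainder 1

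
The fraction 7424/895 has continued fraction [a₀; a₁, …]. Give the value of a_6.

Apply division with remainder until the remainder is 0:
⌊7424/895⌋ = 8, remainder 264
⌊895/264⌋ = 3, remainder 103
⌊264/103⌋ = 2, remainder 58
⌊103/58⌋ = 1, remainder 45
⌊58/45⌋ = 1, remainder 13
⌊45/13⌋ = 3, remainder 6
⌊13/6⌋ = 2, remainder 1

2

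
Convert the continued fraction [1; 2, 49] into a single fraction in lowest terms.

Compute successive convergents:
a_0 = 1: 1/1
a_1 = 2: 3/2
a_2 = 49: 148/99

148/99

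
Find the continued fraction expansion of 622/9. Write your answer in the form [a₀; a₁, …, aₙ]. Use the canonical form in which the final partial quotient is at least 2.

[69; 9]

622 ÷ 9 → quotient 69, remainder 1
9 ÷ 1 → quotient 9, remainder 0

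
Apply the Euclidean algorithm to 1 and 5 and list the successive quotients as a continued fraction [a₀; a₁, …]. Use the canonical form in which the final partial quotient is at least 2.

[0; 5]

1 ÷ 5 → quotient 0, remainder 1
5 ÷ 1 → quotient 5, remainder 0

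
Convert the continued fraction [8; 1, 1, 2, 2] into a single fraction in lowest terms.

Starting at the tail and folding back:
Start with 2.
2 + 1/(2/1) = 2 + 1/2 = 5/2
1 + 1/(5/2) = 1 + 2/5 = 7/5
1 + 1/(7/5) = 1 + 5/7 = 12/7
8 + 1/(12/7) = 8 + 7/12 = 103/12

103/12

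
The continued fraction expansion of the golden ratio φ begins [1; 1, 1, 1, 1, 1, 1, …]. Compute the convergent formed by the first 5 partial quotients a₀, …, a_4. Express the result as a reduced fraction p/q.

8/5

Compute successive convergents:
a_0 = 1: 1/1
a_1 = 1: 2/1
a_2 = 1: 3/2
a_3 = 1: 5/3
a_4 = 1: 8/5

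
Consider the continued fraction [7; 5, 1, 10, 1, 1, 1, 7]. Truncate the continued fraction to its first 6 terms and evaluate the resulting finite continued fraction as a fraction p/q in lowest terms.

a_0 = 7: 7/1
a_1 = 5: 36/5
a_2 = 1: 43/6
a_3 = 10: 466/65
a_4 = 1: 509/71
a_5 = 1: 975/136

975/136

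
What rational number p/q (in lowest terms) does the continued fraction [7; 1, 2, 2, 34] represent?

a_0 = 7: 7/1
a_1 = 1: 8/1
a_2 = 2: 23/3
a_3 = 2: 54/7
a_4 = 34: 1859/241

1859/241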